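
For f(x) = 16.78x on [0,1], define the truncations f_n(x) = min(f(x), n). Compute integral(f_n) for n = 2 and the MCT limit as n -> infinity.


f(x) = 16.78x on [0,1]; f_n(x) = min(16.78x, n). At n = 2:
Step 1: f(x) reaches 2 at x = 2/16.78 = 0.11919
Step 2: integral(f_2) = integral(16.78x, 0, 0.11919) + integral(2, 0.11919, 1)
       = 16.78*0.11919^2/2 + 2*(1 - 0.11919)
       = 0.11919 + 1.761621
       = 1.88081
Step 3: As n -> infinity, f_n increases to f, so by MCT integral(f_n) -> integral(f) = 16.78/2 = 8.39.
Convergence: integral(f_2) = 1.88081 -> 8.39 as n -> infinity


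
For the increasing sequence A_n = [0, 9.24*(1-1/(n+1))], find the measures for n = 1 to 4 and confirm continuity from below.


By continuity of measure from below: if A_n increases to A, then m(A_n) -> m(A).
Here A = [0, 9.24], so m(A) = 9.24
Step 1: a_1 = 9.24*(1 - 1/2) = 4.62, m(A_1) = 4.62
Step 2: a_2 = 9.24*(1 - 1/3) = 6.16, m(A_2) = 6.16
Step 3: a_3 = 9.24*(1 - 1/4) = 6.93, m(A_3) = 6.93
Step 4: a_4 = 9.24*(1 - 1/5) = 7.392, m(A_4) = 7.392
Limit: m(A_n) -> m([0,9.24]) = 9.24


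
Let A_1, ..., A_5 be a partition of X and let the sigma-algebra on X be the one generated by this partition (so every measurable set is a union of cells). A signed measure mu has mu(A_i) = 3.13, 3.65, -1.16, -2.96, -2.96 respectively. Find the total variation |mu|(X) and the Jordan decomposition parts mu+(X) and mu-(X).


Step 1: Every measurable set is a union of atoms (the cells / points), so a Hahn decomposition is
  obtained by grouping atoms by sign: P = union of atoms with mu > 0, N = union of the remaining atoms.
  Atoms in P (indices): 1, 2;  atoms in N (indices): 3, 4, 5
  Positive values: 3.13, 3.65
  Negative values: -1.16, -2.96, -2.96
Step 2: mu+(X) = mu(P) = sum of positive atom values = 6.78
Step 3: mu-(X) = -mu(N) = sum of |negative atom values| = 7.08
Step 4: |mu|(X) = mu+(X) + mu-(X) = 6.78 + 7.08 = 13.86


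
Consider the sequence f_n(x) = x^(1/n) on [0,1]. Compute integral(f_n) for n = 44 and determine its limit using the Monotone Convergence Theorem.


At n = 44: f_44(x) = x^(1/44).
Step 1: integral(x^(1/44), 0, 1) = [x^(1/44+1) / (1/44+1)] from 0 to 1
     = 1 / (1/44 + 1) = 1 / ((44+1)/44) = 44/(44+1)
     = 44/45 = 0.977778
Step 2: As n -> infinity, f_n(x) = x^(1/n) -> 1 for x in (0,1], and f_n is increasing in n.
By MCT, lim_n integral(f_n) = integral(lim_n f_n) = integral(1, 0, 1) = 1.
Step 3: Verify convergence: 44/45 = 0.977778 -> 1


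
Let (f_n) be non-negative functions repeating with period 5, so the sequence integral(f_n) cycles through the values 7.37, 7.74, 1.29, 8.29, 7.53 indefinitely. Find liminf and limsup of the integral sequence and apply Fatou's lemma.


The sequence (integral(f_n)) is periodic with period 5, repeating the values 7.37, 7.74, 1.29, 8.29, 7.53 indefinitely.
Step 1: For a periodic sequence, every tail (a_m, a_(m+1), ...) contains all 5 period values infinitely often.
Step 2: Hence inf of every tail = min of the period values = min(7.37, 7.74, 1.29, 8.29, 7.53) = 1.29.
        liminf_n integral(f_n) = sup over m of (inf of tail from m) = 1.29.
Step 3: Similarly sup of every tail = max of the period values = 8.29.
        limsup_n integral(f_n) = 8.29.
Step 4: Fatou's lemma: integral(liminf_n f_n) <= liminf_n integral(f_n) = 1.29.
        So the integral of the pointwise liminf is at most 1.29.


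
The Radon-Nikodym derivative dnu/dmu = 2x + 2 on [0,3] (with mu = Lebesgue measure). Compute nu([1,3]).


nu(A) = integral_A (dnu/dmu) dmu = integral_1^3 (2x + 2) dx
Step 1: Antiderivative F(x) = (2/2)x^2 + 2x
Step 2: F(3) = (2/2)*3^2 + 2*3 = 9 + 6 = 15
Step 3: F(1) = (2/2)*1^2 + 2*1 = 1 + 2 = 3
Step 4: nu([1,3]) = F(3) - F(1) = 15 - 3 = 12


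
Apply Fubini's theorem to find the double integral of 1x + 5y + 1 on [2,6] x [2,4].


By Fubini, integrate in x first, then y.
Step 1: Fix y, integrate over x in [2,6]:
  integral(1x + 5y + 1, x=2..6)
  = 1*(6^2 - 2^2)/2 + (5y + 1)*(6 - 2)
  = 16 + (5y + 1)*4
  = 16 + 20y + 4
  = 20 + 20y
Step 2: Integrate over y in [2,4]:
  integral(20 + 20y, y=2..4)
  = 20*2 + 20*(4^2 - 2^2)/2
  = 40 + 120
  = 160


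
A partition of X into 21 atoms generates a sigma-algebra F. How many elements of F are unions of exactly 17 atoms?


Each element of F is a union of some subset of the 21 atoms.
Elements that are unions of exactly 17 atoms correspond to 17-element subsets of the 21 atoms.
Count = C(21, 17) = 21! / (17! * 4!) = 5985.


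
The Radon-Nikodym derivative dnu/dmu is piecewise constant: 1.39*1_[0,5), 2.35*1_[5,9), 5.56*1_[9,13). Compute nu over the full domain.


Integrate each piece of the Radon-Nikodym derivative:
Step 1: integral_0^5 1.39 dx = 1.39*(5-0) = 1.39*5 = 6.95
Step 2: integral_5^9 2.35 dx = 2.35*(9-5) = 2.35*4 = 9.4
Step 3: integral_9^13 5.56 dx = 5.56*(13-9) = 5.56*4 = 22.24
Total: 6.95 + 9.4 + 22.24 = 38.59


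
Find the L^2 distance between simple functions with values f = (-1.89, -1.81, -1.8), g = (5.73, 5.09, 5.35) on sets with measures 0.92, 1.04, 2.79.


Step 1: Compute differences f_i - g_i:
  -1.89 - 5.73 = -7.62
  -1.81 - 5.09 = -6.9
  -1.8 - 5.35 = -7.15
Step 2: Compute |diff|^2 * measure for each set:
  |-7.62|^2 * 0.92 = 58.0644 * 0.92 = 53.419248
  |-6.9|^2 * 1.04 = 47.61 * 1.04 = 49.5144
  |-7.15|^2 * 2.79 = 51.1225 * 2.79 = 142.631775
Step 3: Sum = 245.565423
Step 4: ||f-g||_2 = (245.565423)^(1/2) = 15.670527


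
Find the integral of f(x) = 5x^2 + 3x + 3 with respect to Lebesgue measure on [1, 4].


The Lebesgue integral of a Riemann-integrable function agrees with the Riemann integral.
Antiderivative F(x) = (5/3)x^3 + (3/2)x^2 + 3x
F(4) = (5/3)*4^3 + (3/2)*4^2 + 3*4
     = (5/3)*64 + (3/2)*16 + 3*4
     = 106.666667 + 24 + 12
     = 142.666667
F(1) = 6.166667
Integral = F(4) - F(1) = 142.666667 - 6.166667 = 136.5


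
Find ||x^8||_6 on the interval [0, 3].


Step 1: ||f||_6 = (integral_0^3 |x^8|^6 dx)^(1/6)
     = (integral_0^3 x^48 dx)^(1/6)
Step 2: integral_0^3 x^48 dx = [x^49/(49)] from 0 to 3 = 3^49/49
     = 239299329230617529590083/49 = 4.883660e+21
Step 3: ||f||_6 = (4.883660e+21)^(1/6) = 4118.991542


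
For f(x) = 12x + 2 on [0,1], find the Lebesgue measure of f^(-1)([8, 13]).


f^(-1)([8, 13]) = {x : 8 <= 12x + 2 <= 13}
Solving: (8 - 2)/12 <= x <= (13 - 2)/12
= [0.5, 0.916667]
Intersecting with [0,1]: [0.5, 0.916667]
Measure = 0.916667 - 0.5 = 0.416667


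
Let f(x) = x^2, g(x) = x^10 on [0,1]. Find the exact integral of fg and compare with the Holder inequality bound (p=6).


Step 1: Exact integral of f*g = integral(x^12, 0, 1) = 1/13
     = 0.076923
Step 2: Holder bound with p=6, q=1.2:
  ||f||_p = (integral x^12 dx)^(1/6) = (1/13)^(1/6) = 0.652143
  ||g||_q = (integral x^12 dx)^(1/1.2) = (1/13)^(1/1.2) = 0.117954
Step 3: Holder bound = ||f||_p * ||g||_q = 0.652143 * 0.117954 = 0.076923
Verification: 0.076923 <= 0.076923 (Holder holds)


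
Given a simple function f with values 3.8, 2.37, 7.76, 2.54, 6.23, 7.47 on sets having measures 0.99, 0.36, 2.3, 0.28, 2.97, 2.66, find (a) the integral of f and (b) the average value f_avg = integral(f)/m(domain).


Step 1: Integral = sum(value_i * measure_i)
= 3.8*0.99 + 2.37*0.36 + 7.76*2.3 + 2.54*0.28 + 6.23*2.97 + 7.47*2.66
= 3.762 + 0.8532 + 17.848 + 0.7112 + 18.5031 + 19.8702
= 61.5477
Step 2: Total measure of domain = 0.99 + 0.36 + 2.3 + 0.28 + 2.97 + 2.66 = 9.56
Step 3: Average value = 61.5477 / 9.56 = 6.438044


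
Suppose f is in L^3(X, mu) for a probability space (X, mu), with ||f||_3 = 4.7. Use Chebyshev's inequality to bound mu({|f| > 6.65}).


Chebyshev/Markov inequality: mu(|f| > eps) <= (||f||_p / eps)^p
Step 1: ||f||_3 / eps = 4.7 / 6.65 = 0.706767
Step 2: Raise to power p = 3:
  (0.706767)^3 = 0.353044
Step 3: Therefore mu(|f| > 6.65) <= 0.353044


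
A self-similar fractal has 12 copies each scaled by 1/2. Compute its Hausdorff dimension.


For a self-similar set with N copies scaled by 1/r:
dim_H = log(N)/log(r) = log(12)/log(2)
= 2.484907/0.693147
= 3.584963


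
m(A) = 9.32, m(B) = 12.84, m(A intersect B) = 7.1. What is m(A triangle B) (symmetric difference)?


m(A Delta B) = m(A) + m(B) - 2*m(A n B)
= 9.32 + 12.84 - 2*7.1
= 9.32 + 12.84 - 14.2
= 7.96


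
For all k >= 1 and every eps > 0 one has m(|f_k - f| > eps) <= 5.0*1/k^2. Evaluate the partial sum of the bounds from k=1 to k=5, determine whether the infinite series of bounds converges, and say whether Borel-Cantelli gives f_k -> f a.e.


Step 1: List the terms 5.0*1/k^2 for k = 1 to 5:
  k=1: 5
  k=2: 1.25
  k=3: 0.555556
  k=4: 0.3125
  k=5: 0.2
Step 2: Partial sum = 5 + 1.25 + 0.555556 + 0.3125 + 0.2
     = 7.318056
Step 3: The full series sum_(k>=1) 5.0*1/k^2 converges (p-series with p = 2 > 1; a constant multiple of a convergent series converges).
Step 4: Fix eps > 0. Since sum_k m(|f_k - f| > eps) < infinity, the Borel-Cantelli lemma gives
        m(limsup_k {|f_k - f| > eps}) = 0, i.e. for a.e. x, |f_k(x) - f(x)| <= eps for all large k.
        Applying this with eps = 1/j for j = 1, 2, ... and intersecting the countably many full-measure sets,
        for a.e. x we get limsup_k |f_k(x) - f(x)| <= 1/j for every j, hence f_k -> f almost everywhere.
Conclusion: series converges; Borel-Cantelli yields f_k -> f a.e.


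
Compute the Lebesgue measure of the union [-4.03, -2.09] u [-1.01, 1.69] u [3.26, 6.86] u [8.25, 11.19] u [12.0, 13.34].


For pairwise disjoint intervals, m(union) = sum of lengths.
= (-2.09 - -4.03) + (1.69 - -1.01) + (6.86 - 3.26) + (11.19 - 8.25) + (13.34 - 12.0)
= 1.94 + 2.7 + 3.6 + 2.94 + 1.34
= 12.52


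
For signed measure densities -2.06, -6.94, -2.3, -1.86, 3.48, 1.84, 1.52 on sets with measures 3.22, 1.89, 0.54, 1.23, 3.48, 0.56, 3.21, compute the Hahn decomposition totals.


Step 1: Compute signed measure on each set:
  Set 1: -2.06 * 3.22 = -6.6332
  Set 2: -6.94 * 1.89 = -13.1166
  Set 3: -2.3 * 0.54 = -1.242
  Set 4: -1.86 * 1.23 = -2.2878
  Set 5: 3.48 * 3.48 = 12.1104
  Set 6: 1.84 * 0.56 = 1.0304
  Set 7: 1.52 * 3.21 = 4.8792
Step 2: Total signed measure = (-6.6332) + (-13.1166) + (-1.242) + (-2.2878) + (12.1104) + (1.0304) + (4.8792)
     = -5.2596
Step 3: Positive part mu+(X) = sum of positive contributions = 18.02
Step 4: Negative part mu-(X) = |sum of negative contributions| = 23.2796


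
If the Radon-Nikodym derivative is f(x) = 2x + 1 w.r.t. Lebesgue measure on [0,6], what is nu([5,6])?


nu(A) = integral_A (dnu/dmu) dmu = integral_5^6 (2x + 1) dx
Step 1: Antiderivative F(x) = (2/2)x^2 + 1x
Step 2: F(6) = (2/2)*6^2 + 1*6 = 36 + 6 = 42
Step 3: F(5) = (2/2)*5^2 + 1*5 = 25 + 5 = 30
Step 4: nu([5,6]) = F(6) - F(5) = 42 - 30 = 12


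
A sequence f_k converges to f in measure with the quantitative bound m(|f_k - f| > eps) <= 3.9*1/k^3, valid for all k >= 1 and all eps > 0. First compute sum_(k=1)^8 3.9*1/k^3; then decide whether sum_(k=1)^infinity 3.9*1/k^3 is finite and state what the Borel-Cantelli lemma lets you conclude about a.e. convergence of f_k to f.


Step 1: List the terms 3.9*1/k^3 for k = 1 to 8:
  k=1: 3.9
  k=2: 0.4875
  k=3: 0.144444
  k=4: 0.060937
  k=5: 0.0312
  k=6: 0.018056
  k=7: 0.01137
  k=8: 0.007617
Step 2: Partial sum = 3.9 + 0.4875 + 0.144444 + 0.060937 + 0.0312 + 0.018056 + 0.01137 + 0.007617
     = 4.661125
Step 3: The full series sum_(k>=1) 3.9*1/k^3 converges (p-series with p = 3 > 1; a constant multiple of a convergent series converges).
Step 4: Fix eps > 0. Since sum_k m(|f_k - f| > eps) < infinity, the Borel-Cantelli lemma gives
        m(limsup_k {|f_k - f| > eps}) = 0, i.e. for a.e. x, |f_k(x) - f(x)| <= eps for all large k.
        Applying this with eps = 1/j for j = 1, 2, ... and intersecting the countably many full-measure sets,
        for a.e. x we get limsup_k |f_k(x) - f(x)| <= 1/j for every j, hence f_k -> f almost everywhere.
Conclusion: series converges; Borel-Cantelli yields f_k -> f a.e.


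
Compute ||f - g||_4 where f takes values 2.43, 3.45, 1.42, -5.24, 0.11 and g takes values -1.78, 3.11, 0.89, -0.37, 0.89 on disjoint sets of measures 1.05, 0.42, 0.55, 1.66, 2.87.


Step 1: Compute differences f_i - g_i:
  2.43 - -1.78 = 4.21
  3.45 - 3.11 = 0.34
  1.42 - 0.89 = 0.53
  -5.24 - -0.37 = -4.87
  0.11 - 0.89 = -0.78
Step 2: Compute |diff|^4 * measure for each set:
  |4.21|^4 * 1.05 = 314.143721 * 1.05 = 329.850907
  |0.34|^4 * 0.42 = 0.013363 * 0.42 = 0.005613
  |0.53|^4 * 0.55 = 0.078905 * 0.55 = 0.043398
  |-4.87|^4 * 1.66 = 562.491346 * 1.66 = 933.735634
  |-0.78|^4 * 2.87 = 0.370151 * 2.87 = 1.062332
Step 3: Sum = 1264.697883
Step 4: ||f-g||_4 = (1264.697883)^(1/4) = 5.963438


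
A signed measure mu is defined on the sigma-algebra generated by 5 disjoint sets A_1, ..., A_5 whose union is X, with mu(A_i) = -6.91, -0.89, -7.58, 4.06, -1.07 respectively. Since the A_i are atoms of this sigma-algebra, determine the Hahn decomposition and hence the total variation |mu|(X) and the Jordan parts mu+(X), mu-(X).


Step 1: Every measurable set is a union of atoms (the cells / points), so a Hahn decomposition is
  obtained by grouping atoms by sign: P = union of atoms with mu > 0, N = union of the remaining atoms.
  Atoms in P (indices): 4;  atoms in N (indices): 1, 2, 3, 5
  Positive values: 4.06
  Negative values: -6.91, -0.89, -7.58, -1.07
Step 2: mu+(X) = mu(P) = sum of positive atom values = 4.06
Step 3: mu-(X) = -mu(N) = sum of |negative atom values| = 16.45
Step 4: |mu|(X) = mu+(X) + mu-(X) = 4.06 + 16.45 = 20.51


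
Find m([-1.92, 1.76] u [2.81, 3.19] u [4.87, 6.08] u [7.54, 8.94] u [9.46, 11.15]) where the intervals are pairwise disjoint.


For pairwise disjoint intervals, m(union) = sum of lengths.
= (1.76 - -1.92) + (3.19 - 2.81) + (6.08 - 4.87) + (8.94 - 7.54) + (11.15 - 9.46)
= 3.68 + 0.38 + 1.21 + 1.4 + 1.69
= 8.36


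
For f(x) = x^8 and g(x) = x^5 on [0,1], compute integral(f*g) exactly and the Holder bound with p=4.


Step 1: Exact integral of f*g = integral(x^13, 0, 1) = 1/14
     = 0.071429
Step 2: Holder bound with p=4, q=1.333333:
  ||f||_p = (integral x^32 dx)^(1/4) = (1/33)^(1/4) = 0.417226
  ||g||_q = (integral x^6.666667 dx)^(1/1.333333) = (1/7.666667)^(1/1.333333) = 0.217043
Step 3: Holder bound = ||f||_p * ||g||_q = 0.417226 * 0.217043 = 0.090556
Verification: 0.071429 <= 0.090556 (Holder holds)


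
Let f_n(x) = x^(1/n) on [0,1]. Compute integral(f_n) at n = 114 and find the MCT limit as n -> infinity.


At n = 114: f_114(x) = x^(1/114).
Step 1: integral(x^(1/114), 0, 1) = [x^(1/114+1) / (1/114+1)] from 0 to 1
     = 1 / (1/114 + 1) = 1 / ((114+1)/114) = 114/(114+1)
     = 114/115 = 0.991304
Step 2: As n -> infinity, f_n(x) = x^(1/n) -> 1 for x in (0,1], and f_n is increasing in n.
By MCT, lim_n integral(f_n) = integral(lim_n f_n) = integral(1, 0, 1) = 1.
Step 3: Verify convergence: 114/115 = 0.991304 -> 1


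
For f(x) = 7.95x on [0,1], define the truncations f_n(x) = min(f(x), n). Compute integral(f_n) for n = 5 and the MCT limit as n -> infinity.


f(x) = 7.95x on [0,1]; f_n(x) = min(7.95x, n). At n = 5:
Step 1: f(x) reaches 5 at x = 5/7.95 = 0.628931
Step 2: integral(f_5) = integral(7.95x, 0, 0.628931) + integral(5, 0.628931, 1)
       = 7.95*0.628931^2/2 + 5*(1 - 0.628931)
       = 1.572327 + 1.855346
       = 3.427673
Step 3: As n -> infinity, f_n increases to f, so by MCT integral(f_n) -> integral(f) = 7.95/2 = 3.975.
Convergence: integral(f_5) = 3.427673 -> 3.975 as n -> infinity


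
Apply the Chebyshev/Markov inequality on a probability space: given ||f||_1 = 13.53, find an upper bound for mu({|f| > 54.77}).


Chebyshev/Markov inequality: mu(|f| > eps) <= (||f||_p / eps)^p
Step 1: ||f||_1 / eps = 13.53 / 54.77 = 0.247033
Step 2: Raise to power p = 1:
  (0.247033)^1 = 0.247033
Step 3: Therefore mu(|f| > 54.77) <= 0.247033


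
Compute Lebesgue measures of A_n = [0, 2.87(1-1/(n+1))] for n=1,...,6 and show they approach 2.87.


By continuity of measure from below: if A_n increases to A, then m(A_n) -> m(A).
Here A = [0, 2.87], so m(A) = 2.87
Step 1: a_1 = 2.87*(1 - 1/2) = 1.435, m(A_1) = 1.435
Step 2: a_2 = 2.87*(1 - 1/3) = 1.9133, m(A_2) = 1.9133
Step 3: a_3 = 2.87*(1 - 1/4) = 2.1525, m(A_3) = 2.1525
Step 4: a_4 = 2.87*(1 - 1/5) = 2.296, m(A_4) = 2.296
Step 5: a_5 = 2.87*(1 - 1/6) = 2.3917, m(A_5) = 2.3917
Step 6: a_6 = 2.87*(1 - 1/7) = 2.46, m(A_6) = 2.46
Limit: m(A_n) -> m([0,2.87]) = 2.87


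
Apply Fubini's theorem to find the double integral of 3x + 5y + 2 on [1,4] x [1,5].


By Fubini, integrate in x first, then y.
Step 1: Fix y, integrate over x in [1,4]:
  integral(3x + 5y + 2, x=1..4)
  = 3*(4^2 - 1^2)/2 + (5y + 2)*(4 - 1)
  = 22.5 + (5y + 2)*3
  = 22.5 + 15y + 6
  = 28.5 + 15y
Step 2: Integrate over y in [1,5]:
  integral(28.5 + 15y, y=1..5)
  = 28.5*4 + 15*(5^2 - 1^2)/2
  = 114 + 180
  = 294


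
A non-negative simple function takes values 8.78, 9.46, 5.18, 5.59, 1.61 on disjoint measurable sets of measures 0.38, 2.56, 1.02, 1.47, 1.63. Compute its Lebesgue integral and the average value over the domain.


Step 1: Integral = sum(value_i * measure_i)
= 8.78*0.38 + 9.46*2.56 + 5.18*1.02 + 5.59*1.47 + 1.61*1.63
= 3.3364 + 24.2176 + 5.2836 + 8.2173 + 2.6243
= 43.6792
Step 2: Total measure of domain = 0.38 + 2.56 + 1.02 + 1.47 + 1.63 = 7.06
Step 3: Average value = 43.6792 / 7.06 = 6.186856


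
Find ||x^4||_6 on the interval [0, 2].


Step 1: ||f||_6 = (integral_0^2 |x^4|^6 dx)^(1/6)
     = (integral_0^2 x^24 dx)^(1/6)
Step 2: integral_0^2 x^24 dx = [x^25/(25)] from 0 to 2 = 2^25/25
     = 33554432/25 = 1.342177e+06
Step 3: ||f||_6 = (1.342177e+06)^(1/6) = 10.502717


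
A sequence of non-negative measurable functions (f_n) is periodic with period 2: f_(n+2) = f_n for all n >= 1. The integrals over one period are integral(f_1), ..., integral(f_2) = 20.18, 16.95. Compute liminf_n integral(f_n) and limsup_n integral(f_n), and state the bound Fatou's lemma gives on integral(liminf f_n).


The sequence (integral(f_n)) is periodic with period 2, repeating the values 20.18, 16.95 indefinitely.
Step 1: For a periodic sequence, every tail (a_m, a_(m+1), ...) contains all 2 period values infinitely often.
Step 2: Hence inf of every tail = min of the period values = min(20.18, 16.95) = 16.95.
        liminf_n integral(f_n) = sup over m of (inf of tail from m) = 16.95.
Step 3: Similarly sup of every tail = max of the period values = 20.18.
        limsup_n integral(f_n) = 20.18.
Step 4: Fatou's lemma: integral(liminf_n f_n) <= liminf_n integral(f_n) = 16.95.
        So the integral of the pointwise liminf is at most 16.95.


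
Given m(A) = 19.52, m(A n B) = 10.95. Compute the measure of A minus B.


m(A \ B) = m(A) - m(A n B)
= 19.52 - 10.95
= 8.57


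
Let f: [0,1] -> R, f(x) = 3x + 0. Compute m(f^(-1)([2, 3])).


f^(-1)([2, 3]) = {x : 2 <= 3x + 0 <= 3}
Solving: (2 - 0)/3 <= x <= (3 - 0)/3
= [0.666667, 1]
Intersecting with [0,1]: [0.666667, 1]
Measure = 1 - 0.666667 = 0.333333


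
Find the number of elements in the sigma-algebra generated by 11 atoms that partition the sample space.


Each element of the sigma-algebra is a union of some subset of the 11 atoms.
The number of such subsets is 2^11 = 2048.


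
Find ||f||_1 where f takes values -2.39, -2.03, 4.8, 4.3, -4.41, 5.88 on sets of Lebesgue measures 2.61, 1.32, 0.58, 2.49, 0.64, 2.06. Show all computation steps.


Step 1: Compute |f_i|^1 for each value:
  |-2.39|^1 = 2.39
  |-2.03|^1 = 2.03
  |4.8|^1 = 4.8
  |4.3|^1 = 4.3
  |-4.41|^1 = 4.41
  |5.88|^1 = 5.88
Step 2: Multiply by measures and sum:
  2.39 * 2.61 = 6.2379
  2.03 * 1.32 = 2.6796
  4.8 * 0.58 = 2.784
  4.3 * 2.49 = 10.707
  4.41 * 0.64 = 2.8224
  5.88 * 2.06 = 12.1128
Sum = 6.2379 + 2.6796 + 2.784 + 10.707 + 2.8224 + 12.1128 = 37.3437
Step 3: Take the p-th root:
||f||_1 = (37.3437)^(1/1) = 37.3437


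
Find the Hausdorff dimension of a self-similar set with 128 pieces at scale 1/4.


For a self-similar set with N copies scaled by 1/r:
dim_H = log(N)/log(r) = log(128)/log(4)
= 4.85203/1.386294
= 3.5


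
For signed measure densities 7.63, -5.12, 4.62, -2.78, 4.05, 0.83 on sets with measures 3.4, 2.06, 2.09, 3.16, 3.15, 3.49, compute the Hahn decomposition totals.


Step 1: Compute signed measure on each set:
  Set 1: 7.63 * 3.4 = 25.942
  Set 2: -5.12 * 2.06 = -10.5472
  Set 3: 4.62 * 2.09 = 9.6558
  Set 4: -2.78 * 3.16 = -8.7848
  Set 5: 4.05 * 3.15 = 12.7575
  Set 6: 0.83 * 3.49 = 2.8967
Step 2: Total signed measure = (25.942) + (-10.5472) + (9.6558) + (-8.7848) + (12.7575) + (2.8967)
     = 31.92
Step 3: Positive part mu+(X) = sum of positive contributions = 51.252
Step 4: Negative part mu-(X) = |sum of negative contributions| = 19.332


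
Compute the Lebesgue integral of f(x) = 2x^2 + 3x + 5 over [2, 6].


The Lebesgue integral of a Riemann-integrable function agrees with the Riemann integral.
Antiderivative F(x) = (2/3)x^3 + (3/2)x^2 + 5x
F(6) = (2/3)*6^3 + (3/2)*6^2 + 5*6
     = (2/3)*216 + (3/2)*36 + 5*6
     = 144 + 54 + 30
     = 228
F(2) = 21.333333
Integral = F(6) - F(2) = 228 - 21.333333 = 206.666667


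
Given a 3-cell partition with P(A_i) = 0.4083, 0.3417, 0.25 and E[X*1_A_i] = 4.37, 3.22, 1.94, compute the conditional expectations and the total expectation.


For each cell A_i: E[X|A_i] = E[X*1_A_i] / P(A_i)
Step 1: E[X|A_1] = 4.37 / 0.4083 = 10.702915
Step 2: E[X|A_2] = 3.22 / 0.3417 = 9.423471
Step 3: E[X|A_3] = 1.94 / 0.25 = 7.76
Verification: E[X] = sum E[X*1_A_i] = 4.37 + 3.22 + 1.94 = 9.53


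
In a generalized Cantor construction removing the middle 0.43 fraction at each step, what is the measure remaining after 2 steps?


Step 1: At each step, fraction remaining = 1 - 0.43 = 0.57
Step 2: After 2 steps, measure = (0.57)^2
Step 3: Computing the power step by step:
  After step 1: 0.57
  After step 2: 0.3249
Result = 0.3249


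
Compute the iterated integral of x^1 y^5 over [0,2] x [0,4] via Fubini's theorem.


By Fubini's theorem, the double integral factors as a product of single integrals:
Step 1: integral_0^2 x^1 dx = [x^2/2] from 0 to 2
     = 2^2/2 = 2
Step 2: integral_0^4 y^5 dy = [y^6/6] from 0 to 4
     = 4^6/6 = 682.666667
Step 3: Double integral = 2 * 682.666667 = 1365.333333


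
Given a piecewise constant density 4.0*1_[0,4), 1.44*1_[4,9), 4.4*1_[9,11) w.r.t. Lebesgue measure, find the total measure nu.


Integrate each piece of the Radon-Nikodym derivative:
Step 1: integral_0^4 4.0 dx = 4.0*(4-0) = 4.0*4 = 16
Step 2: integral_4^9 1.44 dx = 1.44*(9-4) = 1.44*5 = 7.2
Step 3: integral_9^11 4.4 dx = 4.4*(11-9) = 4.4*2 = 8.8
Total: 16 + 7.2 + 8.8 = 32


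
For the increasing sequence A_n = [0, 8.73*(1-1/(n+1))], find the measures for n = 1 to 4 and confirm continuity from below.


By continuity of measure from below: if A_n increases to A, then m(A_n) -> m(A).
Here A = [0, 8.73], so m(A) = 8.73
Step 1: a_1 = 8.73*(1 - 1/2) = 4.365, m(A_1) = 4.365
Step 2: a_2 = 8.73*(1 - 1/3) = 5.82, m(A_2) = 5.82
Step 3: a_3 = 8.73*(1 - 1/4) = 6.5475, m(A_3) = 6.5475
Step 4: a_4 = 8.73*(1 - 1/5) = 6.984, m(A_4) = 6.984
Limit: m(A_n) -> m([0,8.73]) = 8.73


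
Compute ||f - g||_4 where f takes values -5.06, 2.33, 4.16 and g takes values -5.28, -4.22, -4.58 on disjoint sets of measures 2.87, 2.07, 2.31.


Step 1: Compute differences f_i - g_i:
  -5.06 - -5.28 = 0.22
  2.33 - -4.22 = 6.55
  4.16 - -4.58 = 8.74
Step 2: Compute |diff|^4 * measure for each set:
  |0.22|^4 * 2.87 = 0.002343 * 2.87 = 0.006723
  |6.55|^4 * 2.07 = 1840.624506 * 2.07 = 3810.092728
  |8.74|^4 * 2.31 = 5835.065434 * 2.31 = 13479.001152
Step 3: Sum = 17289.100603
Step 4: ||f-g||_4 = (17289.100603)^(1/4) = 11.466823


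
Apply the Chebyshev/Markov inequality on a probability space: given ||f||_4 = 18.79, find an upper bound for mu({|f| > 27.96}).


Chebyshev/Markov inequality: mu(|f| > eps) <= (||f||_p / eps)^p
Step 1: ||f||_4 / eps = 18.79 / 27.96 = 0.672031
Step 2: Raise to power p = 4:
  (0.672031)^4 = 0.203966
Step 3: Therefore mu(|f| > 27.96) <= 0.203966


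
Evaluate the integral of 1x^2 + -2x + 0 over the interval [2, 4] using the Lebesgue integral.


The Lebesgue integral of a Riemann-integrable function agrees with the Riemann integral.
Antiderivative F(x) = (1/3)x^3 + (-2/2)x^2 + 0x
F(4) = (1/3)*4^3 + (-2/2)*4^2 + 0*4
     = (1/3)*64 + (-2/2)*16 + 0*4
     = 21.333333 + -16 + 0
     = 5.333333
F(2) = -1.333333
Integral = F(4) - F(2) = 5.333333 - -1.333333 = 6.666667


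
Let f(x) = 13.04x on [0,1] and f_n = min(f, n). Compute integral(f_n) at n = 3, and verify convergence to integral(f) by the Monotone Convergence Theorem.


f(x) = 13.04x on [0,1]; f_n(x) = min(13.04x, n). At n = 3:
Step 1: f(x) reaches 3 at x = 3/13.04 = 0.230061
Step 2: integral(f_3) = integral(13.04x, 0, 0.230061) + integral(3, 0.230061, 1)
       = 13.04*0.230061^2/2 + 3*(1 - 0.230061)
       = 0.345092 + 2.309816
       = 2.654908
Step 3: As n -> infinity, f_n increases to f, so by MCT integral(f_n) -> integral(f) = 13.04/2 = 6.52.
Convergence: integral(f_3) = 2.654908 -> 6.52 as n -> infinity


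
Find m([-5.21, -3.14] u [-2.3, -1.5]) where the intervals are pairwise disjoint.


For pairwise disjoint intervals, m(union) = sum of lengths.
= (-3.14 - -5.21) + (-1.5 - -2.3)
= 2.07 + 0.8
= 2.87


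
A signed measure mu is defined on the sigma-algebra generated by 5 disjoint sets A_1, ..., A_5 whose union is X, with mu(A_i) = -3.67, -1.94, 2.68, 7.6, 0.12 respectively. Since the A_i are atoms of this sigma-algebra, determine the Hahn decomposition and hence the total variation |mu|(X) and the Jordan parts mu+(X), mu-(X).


Step 1: Every measurable set is a union of atoms (the cells / points), so a Hahn decomposition is
  obtained by grouping atoms by sign: P = union of atoms with mu > 0, N = union of the remaining atoms.
  Atoms in P (indices): 3, 4, 5;  atoms in N (indices): 1, 2
  Positive values: 2.68, 7.6, 0.12
  Negative values: -3.67, -1.94
Step 2: mu+(X) = mu(P) = sum of positive atom values = 10.4
Step 3: mu-(X) = -mu(N) = sum of |negative atom values| = 5.61
Step 4: |mu|(X) = mu+(X) + mu-(X) = 10.4 + 5.61 = 16.01


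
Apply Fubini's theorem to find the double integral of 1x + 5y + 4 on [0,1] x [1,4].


By Fubini, integrate in x first, then y.
Step 1: Fix y, integrate over x in [0,1]:
  integral(1x + 5y + 4, x=0..1)
  = 1*(1^2 - 0^2)/2 + (5y + 4)*(1 - 0)
  = 0.5 + (5y + 4)*1
  = 0.5 + 5y + 4
  = 4.5 + 5y
Step 2: Integrate over y in [1,4]:
  integral(4.5 + 5y, y=1..4)
  = 4.5*3 + 5*(4^2 - 1^2)/2
  = 13.5 + 37.5
  = 51


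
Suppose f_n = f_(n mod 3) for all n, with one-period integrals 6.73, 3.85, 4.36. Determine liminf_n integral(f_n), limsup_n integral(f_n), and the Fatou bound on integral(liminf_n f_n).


The sequence (integral(f_n)) is periodic with period 3, repeating the values 6.73, 3.85, 4.36 indefinitely.
Step 1: For a periodic sequence, every tail (a_m, a_(m+1), ...) contains all 3 period values infinitely often.
Step 2: Hence inf of every tail = min of the period values = min(6.73, 3.85, 4.36) = 3.85.
        liminf_n integral(f_n) = sup over m of (inf of tail from m) = 3.85.
Step 3: Similarly sup of every tail = max of the period values = 6.73.
        limsup_n integral(f_n) = 6.73.
Step 4: Fatou's lemma: integral(liminf_n f_n) <= liminf_n integral(f_n) = 3.85.
        So the integral of the pointwise liminf is at most 3.85.


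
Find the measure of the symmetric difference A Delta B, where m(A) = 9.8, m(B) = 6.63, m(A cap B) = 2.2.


m(A Delta B) = m(A) + m(B) - 2*m(A n B)
= 9.8 + 6.63 - 2*2.2
= 9.8 + 6.63 - 4.4
= 12.03


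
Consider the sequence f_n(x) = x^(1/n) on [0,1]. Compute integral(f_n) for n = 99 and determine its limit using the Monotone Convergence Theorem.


At n = 99: f_99(x) = x^(1/99).
Step 1: integral(x^(1/99), 0, 1) = [x^(1/99+1) / (1/99+1)] from 0 to 1
     = 1 / (1/99 + 1) = 1 / ((99+1)/99) = 99/(99+1)
     = 99/100 = 0.99
Step 2: As n -> infinity, f_n(x) = x^(1/n) -> 1 for x in (0,1], and f_n is increasing in n.
By MCT, lim_n integral(f_n) = integral(lim_n f_n) = integral(1, 0, 1) = 1.
Step 3: Verify convergence: 99/100 = 0.99 -> 1


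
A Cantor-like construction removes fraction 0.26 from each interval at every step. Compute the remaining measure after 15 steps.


Step 1: At each step, fraction remaining = 1 - 0.26 = 0.74
Step 2: After 15 steps, measure = (0.74)^15
Result = 0.010926


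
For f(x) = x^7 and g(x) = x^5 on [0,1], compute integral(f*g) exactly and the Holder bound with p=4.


Step 1: Exact integral of f*g = integral(x^12, 0, 1) = 1/13
     = 0.076923
Step 2: Holder bound with p=4, q=1.333333:
  ||f||_p = (integral x^28 dx)^(1/4) = (1/29)^(1/4) = 0.430924
  ||g||_q = (integral x^6.666667 dx)^(1/1.333333) = (1/7.666667)^(1/1.333333) = 0.217043
Step 3: Holder bound = ||f||_p * ||g||_q = 0.430924 * 0.217043 = 0.093529
Verification: 0.076923 <= 0.093529 (Holder holds)


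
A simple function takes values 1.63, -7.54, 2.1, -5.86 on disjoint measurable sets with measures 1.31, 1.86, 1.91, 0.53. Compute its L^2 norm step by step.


Step 1: Compute |f_i|^2 for each value:
  |1.63|^2 = 2.6569
  |-7.54|^2 = 56.8516
  |2.1|^2 = 4.41
  |-5.86|^2 = 34.3396
Step 2: Multiply by measures and sum:
  2.6569 * 1.31 = 3.480539
  56.8516 * 1.86 = 105.743976
  4.41 * 1.91 = 8.4231
  34.3396 * 0.53 = 18.199988
Sum = 3.480539 + 105.743976 + 8.4231 + 18.199988 = 135.847603
Step 3: Take the p-th root:
||f||_2 = (135.847603)^(1/2) = 11.655368


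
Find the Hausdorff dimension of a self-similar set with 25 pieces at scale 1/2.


For a self-similar set with N copies scaled by 1/r:
dim_H = log(N)/log(r) = log(25)/log(2)
= 3.218876/0.693147
= 4.643856


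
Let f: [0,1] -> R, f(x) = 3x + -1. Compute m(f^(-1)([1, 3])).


f^(-1)([1, 3]) = {x : 1 <= 3x + -1 <= 3}
Solving: (1 - -1)/3 <= x <= (3 - -1)/3
= [0.666667, 1.333333]
Intersecting with [0,1]: [0.666667, 1]
Measure = 1 - 0.666667 = 0.333333


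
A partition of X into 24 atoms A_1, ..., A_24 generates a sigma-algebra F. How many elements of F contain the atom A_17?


Each element of F is a union of some subset S of the 24 atoms.
The element contains A_17 iff A_17 is in S.
So we count subsets S of {A_1,...,A_24} with A_17 in S: choose freely among the other 23 atoms.
Count = 2^(24-1) = 2^23 = 8388608.


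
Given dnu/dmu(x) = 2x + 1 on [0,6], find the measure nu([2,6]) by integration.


nu(A) = integral_A (dnu/dmu) dmu = integral_2^6 (2x + 1) dx
Step 1: Antiderivative F(x) = (2/2)x^2 + 1x
Step 2: F(6) = (2/2)*6^2 + 1*6 = 36 + 6 = 42
Step 3: F(2) = (2/2)*2^2 + 1*2 = 4 + 2 = 6
Step 4: nu([2,6]) = F(6) - F(2) = 42 - 6 = 36


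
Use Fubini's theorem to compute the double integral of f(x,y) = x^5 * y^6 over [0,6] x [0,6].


By Fubini's theorem, the double integral factors as a product of single integrals:
Step 1: integral_0^6 x^5 dx = [x^6/6] from 0 to 6
     = 6^6/6 = 7776
Step 2: integral_0^6 y^6 dy = [y^7/7] from 0 to 6
     = 6^7/7 = 39990.857143
Step 3: Double integral = 7776 * 39990.857143 = 3.109689e+08


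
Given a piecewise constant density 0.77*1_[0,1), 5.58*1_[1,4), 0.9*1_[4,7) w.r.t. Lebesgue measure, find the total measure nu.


Integrate each piece of the Radon-Nikodym derivative:
Step 1: integral_0^1 0.77 dx = 0.77*(1-0) = 0.77*1 = 0.77
Step 2: integral_1^4 5.58 dx = 5.58*(4-1) = 5.58*3 = 16.74
Step 3: integral_4^7 0.9 dx = 0.9*(7-4) = 0.9*3 = 2.7
Total: 0.77 + 16.74 + 2.7 = 20.21


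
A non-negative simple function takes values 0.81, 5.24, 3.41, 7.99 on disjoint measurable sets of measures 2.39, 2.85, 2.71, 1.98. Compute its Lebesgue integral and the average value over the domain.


Step 1: Integral = sum(value_i * measure_i)
= 0.81*2.39 + 5.24*2.85 + 3.41*2.71 + 7.99*1.98
= 1.9359 + 14.934 + 9.2411 + 15.8202
= 41.9312
Step 2: Total measure of domain = 2.39 + 2.85 + 2.71 + 1.98 = 9.93
Step 3: Average value = 41.9312 / 9.93 = 4.222679


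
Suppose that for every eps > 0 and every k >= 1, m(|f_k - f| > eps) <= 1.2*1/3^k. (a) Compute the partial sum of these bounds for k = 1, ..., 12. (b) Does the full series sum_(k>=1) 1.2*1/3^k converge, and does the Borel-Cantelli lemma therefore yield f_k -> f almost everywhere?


Step 1: List the terms 1.2*1/3^k for k = 1 to 12:
  k=1: 0.4
  k=2: 0.133333
  k=3: 0.044444
  k=4: 0.014815
  k=5: 0.004938
  k=6: 0.001646
  k=7: 5.486968e-04
  k=8: 1.828989e-04
  k=9: 6.096632e-05
  k=10: 2.032211e-05
  k=11: 6.774035e-06
  k=12: 2.258012e-06
Step 2: Partial sum = 0.4 + 0.133333 + 0.044444 + 0.014815 + 0.004938 + 0.001646 + 5.486968e-04 + 1.828989e-04 + 6.096632e-05 + 2.032211e-05 + 6.774035e-06 + 2.258012e-06
     = 0.599999
Step 3: The full series sum_(k>=1) 1.2*1/3^k converges (geometric series with ratio 1/3 < 1; a constant multiple of a convergent series converges).
Step 4: Fix eps > 0. Since sum_k m(|f_k - f| > eps) < infinity, the Borel-Cantelli lemma gives
        m(limsup_k {|f_k - f| > eps}) = 0, i.e. for a.e. x, |f_k(x) - f(x)| <= eps for all large k.
        Applying this with eps = 1/j for j = 1, 2, ... and intersecting the countably many full-measure sets,
        for a.e. x we get limsup_k |f_k(x) - f(x)| <= 1/j for every j, hence f_k -> f almost everywhere.
Conclusion: series converges; Borel-Cantelli yields f_k -> f a.e.


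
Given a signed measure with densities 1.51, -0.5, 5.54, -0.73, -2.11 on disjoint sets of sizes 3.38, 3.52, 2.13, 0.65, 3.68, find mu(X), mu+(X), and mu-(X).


Step 1: Compute signed measure on each set:
  Set 1: 1.51 * 3.38 = 5.1038
  Set 2: -0.5 * 3.52 = -1.76
  Set 3: 5.54 * 2.13 = 11.8002
  Set 4: -0.73 * 0.65 = -0.4745
  Set 5: -2.11 * 3.68 = -7.7648
Step 2: Total signed measure = (5.1038) + (-1.76) + (11.8002) + (-0.4745) + (-7.7648)
     = 6.9047
Step 3: Positive part mu+(X) = sum of positive contributions = 16.904
Step 4: Negative part mu-(X) = |sum of negative contributions| = 9.9993


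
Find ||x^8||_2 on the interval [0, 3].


Step 1: ||f||_2 = (integral_0^3 |x^8|^2 dx)^(1/2)
     = (integral_0^3 x^16 dx)^(1/2)
Step 2: integral_0^3 x^16 dx = [x^17/(17)] from 0 to 3 = 3^17/17
     = 129140163/17 = 7.596480e+06
Step 3: ||f||_2 = (7.596480e+06)^(1/2) = 2756.171289


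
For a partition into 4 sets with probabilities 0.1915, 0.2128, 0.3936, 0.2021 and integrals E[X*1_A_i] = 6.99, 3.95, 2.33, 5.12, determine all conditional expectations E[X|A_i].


For each cell A_i: E[X|A_i] = E[X*1_A_i] / P(A_i)
Step 1: E[X|A_1] = 6.99 / 0.1915 = 36.501305
Step 2: E[X|A_2] = 3.95 / 0.2128 = 18.56203
Step 3: E[X|A_3] = 2.33 / 0.3936 = 5.919715
Step 4: E[X|A_4] = 5.12 / 0.2021 = 25.333993
Verification: E[X] = sum E[X*1_A_i] = 6.99 + 3.95 + 2.33 + 5.12 = 18.39


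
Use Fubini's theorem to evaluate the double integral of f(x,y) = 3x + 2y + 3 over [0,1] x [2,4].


By Fubini, integrate in x first, then y.
Step 1: Fix y, integrate over x in [0,1]:
  integral(3x + 2y + 3, x=0..1)
  = 3*(1^2 - 0^2)/2 + (2y + 3)*(1 - 0)
  = 1.5 + (2y + 3)*1
  = 1.5 + 2y + 3
  = 4.5 + 2y
Step 2: Integrate over y in [2,4]:
  integral(4.5 + 2y, y=2..4)
  = 4.5*2 + 2*(4^2 - 2^2)/2
  = 9 + 12
  = 21


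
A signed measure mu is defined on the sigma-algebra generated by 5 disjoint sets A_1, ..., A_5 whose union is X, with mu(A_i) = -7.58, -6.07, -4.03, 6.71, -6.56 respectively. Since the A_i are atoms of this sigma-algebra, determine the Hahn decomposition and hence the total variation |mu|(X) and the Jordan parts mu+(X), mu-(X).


Step 1: Every measurable set is a union of atoms (the cells / points), so a Hahn decomposition is
  obtained by grouping atoms by sign: P = union of atoms with mu > 0, N = union of the remaining atoms.
  Atoms in P (indices): 4;  atoms in N (indices): 1, 2, 3, 5
  Positive values: 6.71
  Negative values: -7.58, -6.07, -4.03, -6.56
Step 2: mu+(X) = mu(P) = sum of positive atom values = 6.71
Step 3: mu-(X) = -mu(N) = sum of |negative atom values| = 24.24
Step 4: |mu|(X) = mu+(X) + mu-(X) = 6.71 + 24.24 = 30.95


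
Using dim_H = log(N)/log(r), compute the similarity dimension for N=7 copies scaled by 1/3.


For a self-similar set with N copies scaled by 1/r:
dim_H = log(N)/log(r) = log(7)/log(3)
= 1.94591/1.098612
= 1.771244


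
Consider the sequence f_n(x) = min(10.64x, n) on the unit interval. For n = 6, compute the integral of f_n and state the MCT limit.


f(x) = 10.64x on [0,1]; f_n(x) = min(10.64x, n). At n = 6:
Step 1: f(x) reaches 6 at x = 6/10.64 = 0.56391
Step 2: integral(f_6) = integral(10.64x, 0, 0.56391) + integral(6, 0.56391, 1)
       = 10.64*0.56391^2/2 + 6*(1 - 0.56391)
       = 1.691729 + 2.616541
       = 4.308271
Step 3: As n -> infinity, f_n increases to f, so by MCT integral(f_n) -> integral(f) = 10.64/2 = 5.32.
Convergence: integral(f_6) = 4.308271 -> 5.32 as n -> infinity


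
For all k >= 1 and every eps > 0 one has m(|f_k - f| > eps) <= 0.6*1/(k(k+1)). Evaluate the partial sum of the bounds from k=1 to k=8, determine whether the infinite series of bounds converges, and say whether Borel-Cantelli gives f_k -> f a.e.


Step 1: List the terms 0.6*1/(k(k+1)) for k = 1 to 8:
  k=1: 0.3
  k=2: 0.1
  k=3: 0.05
  k=4: 0.03
  k=5: 0.02
  k=6: 0.014286
  k=7: 0.010714
  k=8: 0.008333
Step 2: Partial sum = 0.3 + 0.1 + 0.05 + 0.03 + 0.02 + 0.014286 + 0.010714 + 0.008333
     = 0.533333
Step 3: The full series sum_(k>=1) 0.6*1/(k(k+1)) converges (telescoping series sum 1/(k(k+1)) = 1; a constant multiple of a convergent series converges).
Step 4: Fix eps > 0. Since sum_k m(|f_k - f| > eps) < infinity, the Borel-Cantelli lemma gives
        m(limsup_k {|f_k - f| > eps}) = 0, i.e. for a.e. x, |f_k(x) - f(x)| <= eps for all large k.
        Applying this with eps = 1/j for j = 1, 2, ... and intersecting the countably many full-measure sets,
        for a.e. x we get limsup_k |f_k(x) - f(x)| <= 1/j for every j, hence f_k -> f almost everywhere.
Conclusion: series converges; Borel-Cantelli yields f_k -> f a.e.


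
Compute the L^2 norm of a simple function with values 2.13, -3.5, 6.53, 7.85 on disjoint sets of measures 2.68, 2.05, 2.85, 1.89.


Step 1: Compute |f_i|^2 for each value:
  |2.13|^2 = 4.5369
  |-3.5|^2 = 12.25
  |6.53|^2 = 42.6409
  |7.85|^2 = 61.6225
Step 2: Multiply by measures and sum:
  4.5369 * 2.68 = 12.158892
  12.25 * 2.05 = 25.1125
  42.6409 * 2.85 = 121.526565
  61.6225 * 1.89 = 116.466525
Sum = 12.158892 + 25.1125 + 121.526565 + 116.466525 = 275.264482
Step 3: Take the p-th root:
||f||_2 = (275.264482)^(1/2) = 16.591096


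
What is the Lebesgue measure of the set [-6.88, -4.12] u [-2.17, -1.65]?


For pairwise disjoint intervals, m(union) = sum of lengths.
= (-4.12 - -6.88) + (-1.65 - -2.17)
= 2.76 + 0.52
= 3.28


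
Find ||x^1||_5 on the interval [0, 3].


Step 1: ||f||_5 = (integral_0^3 |x^1|^5 dx)^(1/5)
     = (integral_0^3 x^5 dx)^(1/5)
Step 2: integral_0^3 x^5 dx = [x^6/(6)] from 0 to 3 = 3^6/6
     = 729/6 = 121.5
Step 3: ||f||_5 = (121.5)^(1/5) = 2.611652


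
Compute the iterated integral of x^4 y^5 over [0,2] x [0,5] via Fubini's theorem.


By Fubini's theorem, the double integral factors as a product of single integrals:
Step 1: integral_0^2 x^4 dx = [x^5/5] from 0 to 2
     = 2^5/5 = 6.4
Step 2: integral_0^5 y^5 dy = [y^6/6] from 0 to 5
     = 5^6/6 = 2604.166667
Step 3: Double integral = 6.4 * 2604.166667 = 16666.666667


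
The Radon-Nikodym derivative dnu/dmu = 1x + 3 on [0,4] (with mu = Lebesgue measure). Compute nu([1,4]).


nu(A) = integral_A (dnu/dmu) dmu = integral_1^4 (1x + 3) dx
Step 1: Antiderivative F(x) = (1/2)x^2 + 3x
Step 2: F(4) = (1/2)*4^2 + 3*4 = 8 + 12 = 20
Step 3: F(1) = (1/2)*1^2 + 3*1 = 0.5 + 3 = 3.5
Step 4: nu([1,4]) = F(4) - F(1) = 20 - 3.5 = 16.5


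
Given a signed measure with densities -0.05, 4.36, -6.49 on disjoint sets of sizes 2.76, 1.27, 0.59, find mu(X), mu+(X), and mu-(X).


Step 1: Compute signed measure on each set:
  Set 1: -0.05 * 2.76 = -0.138
  Set 2: 4.36 * 1.27 = 5.5372
  Set 3: -6.49 * 0.59 = -3.8291
Step 2: Total signed measure = (-0.138) + (5.5372) + (-3.8291)
     = 1.5701
Step 3: Positive part mu+(X) = sum of positive contributions = 5.5372
Step 4: Negative part mu-(X) = |sum of negative contributions| = 3.9671


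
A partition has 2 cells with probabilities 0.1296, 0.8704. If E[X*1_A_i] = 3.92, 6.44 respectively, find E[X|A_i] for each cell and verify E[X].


For each cell A_i: E[X|A_i] = E[X*1_A_i] / P(A_i)
Step 1: E[X|A_1] = 3.92 / 0.1296 = 30.246914
Step 2: E[X|A_2] = 6.44 / 0.8704 = 7.398897
Verification: E[X] = sum E[X*1_A_i] = 3.92 + 6.44 = 10.36
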